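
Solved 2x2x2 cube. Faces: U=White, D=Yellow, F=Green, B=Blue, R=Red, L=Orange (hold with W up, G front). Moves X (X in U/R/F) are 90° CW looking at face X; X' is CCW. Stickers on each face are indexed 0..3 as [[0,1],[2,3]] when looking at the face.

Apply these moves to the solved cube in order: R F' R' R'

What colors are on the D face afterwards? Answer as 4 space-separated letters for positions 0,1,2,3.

After move 1 (R): R=RRRR U=WGWG F=GYGY D=YBYB B=WBWB
After move 2 (F'): F=YYGG U=WGRR R=BRYR D=OOYB L=OGOW
After move 3 (R'): R=RRBY U=WWRW F=YGGR D=OYYG B=BBOB
After move 4 (R'): R=RYRB U=WORB F=YWGW D=OGYR B=GBYB
Query: D face = OGYR

Answer: O G Y R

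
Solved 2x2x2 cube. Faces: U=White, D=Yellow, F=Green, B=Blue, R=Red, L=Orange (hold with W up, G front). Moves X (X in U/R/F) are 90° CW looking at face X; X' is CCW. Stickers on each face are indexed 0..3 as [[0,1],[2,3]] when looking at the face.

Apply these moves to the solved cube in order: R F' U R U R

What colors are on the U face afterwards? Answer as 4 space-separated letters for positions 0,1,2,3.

Answer: R W G B

Derivation:
After move 1 (R): R=RRRR U=WGWG F=GYGY D=YBYB B=WBWB
After move 2 (F'): F=YYGG U=WGRR R=BRYR D=OOYB L=OGOW
After move 3 (U): U=RWRG F=BRGG R=WBYR B=OGWB L=YYOW
After move 4 (R): R=YWRB U=RRRG F=BOGB D=OWYO B=GGWB
After move 5 (U): U=RRGR F=YWGB R=GGRB B=YYWB L=BOOW
After move 6 (R): R=RGBG U=RWGB F=YWGO D=OWYY B=RYRB
Query: U face = RWGB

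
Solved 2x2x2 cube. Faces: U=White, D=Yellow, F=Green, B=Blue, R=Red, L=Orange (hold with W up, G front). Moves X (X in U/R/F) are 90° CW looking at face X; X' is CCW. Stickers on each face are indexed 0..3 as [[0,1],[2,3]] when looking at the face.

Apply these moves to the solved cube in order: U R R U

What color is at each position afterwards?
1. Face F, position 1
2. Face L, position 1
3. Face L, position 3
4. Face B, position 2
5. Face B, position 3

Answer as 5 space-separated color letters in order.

Answer: R B O R B

Derivation:
After move 1 (U): U=WWWW F=RRGG R=BBRR B=OOBB L=GGOO
After move 2 (R): R=RBRB U=WRWG F=RYGY D=YBYO B=WOWB
After move 3 (R): R=RRBB U=WYWY F=RBGO D=YWYW B=GORB
After move 4 (U): U=WWYY F=RRGO R=GOBB B=GGRB L=RBOO
Query 1: F[1] = R
Query 2: L[1] = B
Query 3: L[3] = O
Query 4: B[2] = R
Query 5: B[3] = B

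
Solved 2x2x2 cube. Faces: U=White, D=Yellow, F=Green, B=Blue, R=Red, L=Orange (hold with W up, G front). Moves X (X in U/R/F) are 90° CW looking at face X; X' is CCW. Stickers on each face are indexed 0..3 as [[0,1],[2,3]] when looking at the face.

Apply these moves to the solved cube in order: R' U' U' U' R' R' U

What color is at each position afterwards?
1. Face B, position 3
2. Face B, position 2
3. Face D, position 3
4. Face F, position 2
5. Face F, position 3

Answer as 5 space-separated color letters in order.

After move 1 (R'): R=RRRR U=WBWB F=GWGW D=YGYG B=YBYB
After move 2 (U'): U=BBWW F=OOGW R=GWRR B=RRYB L=YBOO
After move 3 (U'): U=BWBW F=YBGW R=OORR B=GWYB L=RROO
After move 4 (U'): U=WWBB F=RRGW R=YBRR B=OOYB L=GWOO
After move 5 (R'): R=BRYR U=WYBO F=RWGB D=YRYW B=GOGB
After move 6 (R'): R=RRBY U=WGBG F=RYGO D=YWYB B=WORB
After move 7 (U): U=BWGG F=RRGO R=WOBY B=GWRB L=RYOO
Query 1: B[3] = B
Query 2: B[2] = R
Query 3: D[3] = B
Query 4: F[2] = G
Query 5: F[3] = O

Answer: B R B G O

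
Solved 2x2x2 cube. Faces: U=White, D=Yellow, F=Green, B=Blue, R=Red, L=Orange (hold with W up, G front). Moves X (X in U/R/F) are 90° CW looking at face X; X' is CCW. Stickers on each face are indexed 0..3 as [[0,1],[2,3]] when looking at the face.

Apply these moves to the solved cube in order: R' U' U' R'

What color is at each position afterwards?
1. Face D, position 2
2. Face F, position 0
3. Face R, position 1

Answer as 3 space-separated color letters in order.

After move 1 (R'): R=RRRR U=WBWB F=GWGW D=YGYG B=YBYB
After move 2 (U'): U=BBWW F=OOGW R=GWRR B=RRYB L=YBOO
After move 3 (U'): U=BWBW F=YBGW R=OORR B=GWYB L=RROO
After move 4 (R'): R=OROR U=BYBG F=YWGW D=YBYW B=GWGB
Query 1: D[2] = Y
Query 2: F[0] = Y
Query 3: R[1] = R

Answer: Y Y R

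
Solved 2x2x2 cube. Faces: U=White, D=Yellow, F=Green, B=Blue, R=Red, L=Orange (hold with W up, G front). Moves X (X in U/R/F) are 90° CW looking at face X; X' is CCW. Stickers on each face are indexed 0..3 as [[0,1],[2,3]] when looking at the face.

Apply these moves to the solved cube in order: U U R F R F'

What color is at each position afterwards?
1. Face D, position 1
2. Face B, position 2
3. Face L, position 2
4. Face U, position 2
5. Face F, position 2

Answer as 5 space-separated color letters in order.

Answer: B B O G G

Derivation:
After move 1 (U): U=WWWW F=RRGG R=BBRR B=OOBB L=GGOO
After move 2 (U): U=WWWW F=BBGG R=OORR B=GGBB L=RROO
After move 3 (R): R=RORO U=WBWG F=BYGY D=YBYG B=WGWB
After move 4 (F): F=GBYY U=WBOR R=WOGO D=RRYG L=RYOB
After move 5 (R): R=GWOO U=WBOY F=GRYG D=RWYW B=RGBB
After move 6 (F'): F=RGGY U=WBGO R=WWRO D=YBYW L=RYOO
Query 1: D[1] = B
Query 2: B[2] = B
Query 3: L[2] = O
Query 4: U[2] = G
Query 5: F[2] = G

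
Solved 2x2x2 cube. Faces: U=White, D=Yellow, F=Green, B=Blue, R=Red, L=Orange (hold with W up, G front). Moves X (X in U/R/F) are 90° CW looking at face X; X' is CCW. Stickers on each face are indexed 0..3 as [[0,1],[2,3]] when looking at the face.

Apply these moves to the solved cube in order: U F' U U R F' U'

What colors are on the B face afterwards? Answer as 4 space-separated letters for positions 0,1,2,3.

Answer: B G B B

Derivation:
After move 1 (U): U=WWWW F=RRGG R=BBRR B=OOBB L=GGOO
After move 2 (F'): F=RGRG U=WWBR R=YBYR D=GOYY L=GWOW
After move 3 (U): U=BWRW F=YBRG R=OOYR B=GWBB L=RGOW
After move 4 (U): U=RBWW F=OORG R=GWYR B=RGBB L=YBOW
After move 5 (R): R=YGRW U=ROWG F=OORY D=GBYR B=WGBB
After move 6 (F'): F=OYOR U=ROYR R=BGGW D=BWYR L=YGOW
After move 7 (U'): U=ORRY F=YGOR R=OYGW B=BGBB L=WGOW
Query: B face = BGBB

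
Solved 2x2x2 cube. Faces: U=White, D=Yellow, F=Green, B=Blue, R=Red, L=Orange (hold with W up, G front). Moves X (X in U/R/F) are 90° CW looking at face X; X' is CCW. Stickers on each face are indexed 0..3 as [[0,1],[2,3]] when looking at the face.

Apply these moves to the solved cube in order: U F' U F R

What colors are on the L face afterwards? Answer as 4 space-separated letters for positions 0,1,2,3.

Answer: R G O O

Derivation:
After move 1 (U): U=WWWW F=RRGG R=BBRR B=OOBB L=GGOO
After move 2 (F'): F=RGRG U=WWBR R=YBYR D=GOYY L=GWOW
After move 3 (U): U=BWRW F=YBRG R=OOYR B=GWBB L=RGOW
After move 4 (F): F=RYGB U=BWWG R=ROWR D=YOYY L=RGOO
After move 5 (R): R=WRRO U=BYWB F=ROGY D=YBYG B=GWWB
Query: L face = RGOO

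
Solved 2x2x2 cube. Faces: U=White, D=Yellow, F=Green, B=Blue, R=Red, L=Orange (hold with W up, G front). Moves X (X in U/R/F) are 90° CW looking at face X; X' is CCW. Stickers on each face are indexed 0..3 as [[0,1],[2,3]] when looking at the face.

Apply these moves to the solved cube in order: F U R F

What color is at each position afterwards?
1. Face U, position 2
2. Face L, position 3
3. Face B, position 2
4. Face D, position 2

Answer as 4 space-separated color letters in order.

After move 1 (F): F=GGGG U=WWOO R=WRWR D=RRYY L=OYOY
After move 2 (U): U=OWOW F=WRGG R=BBWR B=OYBB L=GGOY
After move 3 (R): R=WBRB U=OROG F=WRGY D=RBYO B=WYWB
After move 4 (F): F=GWYR U=ORYG R=OBGB D=RWYO L=GROB
Query 1: U[2] = Y
Query 2: L[3] = B
Query 3: B[2] = W
Query 4: D[2] = Y

Answer: Y B W Y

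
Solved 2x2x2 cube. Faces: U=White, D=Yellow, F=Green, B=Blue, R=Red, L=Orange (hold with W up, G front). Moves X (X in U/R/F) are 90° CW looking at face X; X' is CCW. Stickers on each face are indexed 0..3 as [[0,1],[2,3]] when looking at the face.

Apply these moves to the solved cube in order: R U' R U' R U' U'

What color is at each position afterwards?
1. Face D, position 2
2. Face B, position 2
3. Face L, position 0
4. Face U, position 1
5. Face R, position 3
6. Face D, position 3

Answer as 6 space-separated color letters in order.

After move 1 (R): R=RRRR U=WGWG F=GYGY D=YBYB B=WBWB
After move 2 (U'): U=GGWW F=OOGY R=GYRR B=RRWB L=WBOO
After move 3 (R): R=RGRY U=GOWY F=OBGB D=YWYR B=WRGB
After move 4 (U'): U=OYGW F=WBGB R=OBRY B=RGGB L=WROO
After move 5 (R): R=ROYB U=OBGB F=WWGR D=YGYR B=WGYB
After move 6 (U'): U=BBOG F=WRGR R=WWYB B=ROYB L=WGOO
After move 7 (U'): U=BGBO F=WGGR R=WRYB B=WWYB L=ROOO
Query 1: D[2] = Y
Query 2: B[2] = Y
Query 3: L[0] = R
Query 4: U[1] = G
Query 5: R[3] = B
Query 6: D[3] = R

Answer: Y Y R G B R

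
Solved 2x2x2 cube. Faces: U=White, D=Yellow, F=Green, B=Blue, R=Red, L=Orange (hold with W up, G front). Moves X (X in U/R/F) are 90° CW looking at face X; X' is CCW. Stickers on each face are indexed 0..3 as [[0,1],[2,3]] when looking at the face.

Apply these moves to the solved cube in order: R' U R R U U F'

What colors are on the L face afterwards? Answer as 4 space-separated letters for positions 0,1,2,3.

Answer: R W O G

Derivation:
After move 1 (R'): R=RRRR U=WBWB F=GWGW D=YGYG B=YBYB
After move 2 (U): U=WWBB F=RRGW R=YBRR B=OOYB L=GWOO
After move 3 (R): R=RYRB U=WRBW F=RGGG D=YYYO B=BOWB
After move 4 (R): R=RRBY U=WGBG F=RYGO D=YWYB B=WORB
After move 5 (U): U=BWGG F=RRGO R=WOBY B=GWRB L=RYOO
After move 6 (U): U=GBGW F=WOGO R=GWBY B=RYRB L=RROO
After move 7 (F'): F=OOWG U=GBGB R=WWYY D=ROYB L=RWOG
Query: L face = RWOG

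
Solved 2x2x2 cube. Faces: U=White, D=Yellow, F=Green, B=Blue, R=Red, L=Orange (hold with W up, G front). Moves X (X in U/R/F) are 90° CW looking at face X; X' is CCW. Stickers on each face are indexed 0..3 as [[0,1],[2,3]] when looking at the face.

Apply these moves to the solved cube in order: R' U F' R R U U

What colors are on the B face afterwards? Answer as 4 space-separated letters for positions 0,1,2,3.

Answer: R Y W B

Derivation:
After move 1 (R'): R=RRRR U=WBWB F=GWGW D=YGYG B=YBYB
After move 2 (U): U=WWBB F=RRGW R=YBRR B=OOYB L=GWOO
After move 3 (F'): F=RWRG U=WWYR R=GBYR D=WOYG L=GBOB
After move 4 (R): R=YGRB U=WWYG F=RORG D=WYYO B=ROWB
After move 5 (R): R=RYBG U=WOYG F=RYRO D=WWYR B=GOWB
After move 6 (U): U=YWGO F=RYRO R=GOBG B=GBWB L=RYOB
After move 7 (U): U=GYOW F=GORO R=GBBG B=RYWB L=RYOB
Query: B face = RYWB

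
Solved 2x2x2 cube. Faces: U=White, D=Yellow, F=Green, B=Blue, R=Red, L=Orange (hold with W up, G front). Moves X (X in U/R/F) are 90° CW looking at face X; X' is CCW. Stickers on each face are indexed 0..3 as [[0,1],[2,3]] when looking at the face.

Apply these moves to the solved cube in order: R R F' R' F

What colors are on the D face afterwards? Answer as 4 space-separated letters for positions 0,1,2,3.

After move 1 (R): R=RRRR U=WGWG F=GYGY D=YBYB B=WBWB
After move 2 (R): R=RRRR U=WYWY F=GBGB D=YWYW B=GBGB
After move 3 (F'): F=BBGG U=WYRR R=WRYR D=OOYW L=OYOW
After move 4 (R'): R=RRWY U=WGRG F=BYGR D=OBYG B=WBOB
After move 5 (F): F=GBRY U=WGWY R=RRGY D=WRYG L=OOOB
Query: D face = WRYG

Answer: W R Y G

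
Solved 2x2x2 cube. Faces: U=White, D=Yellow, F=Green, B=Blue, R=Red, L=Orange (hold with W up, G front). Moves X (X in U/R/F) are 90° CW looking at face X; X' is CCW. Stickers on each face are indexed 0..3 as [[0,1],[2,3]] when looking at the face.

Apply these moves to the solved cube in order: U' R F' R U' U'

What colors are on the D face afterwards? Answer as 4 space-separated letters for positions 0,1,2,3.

After move 1 (U'): U=WWWW F=OOGG R=GGRR B=RRBB L=BBOO
After move 2 (R): R=RGRG U=WOWG F=OYGY D=YBYR B=WRWB
After move 3 (F'): F=YYOG U=WORR R=BGYG D=BOYR L=BGOW
After move 4 (R): R=YBGG U=WYRG F=YOOR D=BWYW B=RROB
After move 5 (U'): U=YGWR F=BGOR R=YOGG B=YBOB L=RROW
After move 6 (U'): U=GRYW F=RROR R=BGGG B=YOOB L=YBOW
Query: D face = BWYW

Answer: B W Y W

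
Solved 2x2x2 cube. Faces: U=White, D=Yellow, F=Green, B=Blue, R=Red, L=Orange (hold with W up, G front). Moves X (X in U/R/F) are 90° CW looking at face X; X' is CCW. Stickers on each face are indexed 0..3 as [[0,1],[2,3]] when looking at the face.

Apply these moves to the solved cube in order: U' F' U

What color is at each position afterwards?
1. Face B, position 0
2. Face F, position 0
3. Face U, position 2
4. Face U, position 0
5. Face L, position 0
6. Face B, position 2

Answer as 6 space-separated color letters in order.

After move 1 (U'): U=WWWW F=OOGG R=GGRR B=RRBB L=BBOO
After move 2 (F'): F=OGOG U=WWGR R=YGYR D=BOYY L=BWOW
After move 3 (U): U=GWRW F=YGOG R=RRYR B=BWBB L=OGOW
Query 1: B[0] = B
Query 2: F[0] = Y
Query 3: U[2] = R
Query 4: U[0] = G
Query 5: L[0] = O
Query 6: B[2] = B

Answer: B Y R G O B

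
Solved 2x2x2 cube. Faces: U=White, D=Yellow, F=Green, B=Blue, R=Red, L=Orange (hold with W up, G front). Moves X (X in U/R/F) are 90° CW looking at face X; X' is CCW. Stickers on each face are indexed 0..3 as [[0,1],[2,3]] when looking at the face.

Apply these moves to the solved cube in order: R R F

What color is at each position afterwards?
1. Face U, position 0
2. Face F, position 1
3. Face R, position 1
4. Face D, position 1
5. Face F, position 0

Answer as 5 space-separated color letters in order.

After move 1 (R): R=RRRR U=WGWG F=GYGY D=YBYB B=WBWB
After move 2 (R): R=RRRR U=WYWY F=GBGB D=YWYW B=GBGB
After move 3 (F): F=GGBB U=WYOO R=WRYR D=RRYW L=OYOW
Query 1: U[0] = W
Query 2: F[1] = G
Query 3: R[1] = R
Query 4: D[1] = R
Query 5: F[0] = G

Answer: W G R R G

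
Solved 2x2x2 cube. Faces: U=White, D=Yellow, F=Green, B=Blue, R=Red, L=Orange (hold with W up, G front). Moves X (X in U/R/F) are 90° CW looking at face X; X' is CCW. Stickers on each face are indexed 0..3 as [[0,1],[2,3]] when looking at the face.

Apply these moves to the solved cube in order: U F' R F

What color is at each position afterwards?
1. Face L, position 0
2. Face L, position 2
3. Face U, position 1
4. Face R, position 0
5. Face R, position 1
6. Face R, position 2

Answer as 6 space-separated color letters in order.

Answer: G O G B Y G

Derivation:
After move 1 (U): U=WWWW F=RRGG R=BBRR B=OOBB L=GGOO
After move 2 (F'): F=RGRG U=WWBR R=YBYR D=GOYY L=GWOW
After move 3 (R): R=YYRB U=WGBG F=RORY D=GBYO B=ROWB
After move 4 (F): F=RRYO U=WGWW R=BYGB D=RYYO L=GGOB
Query 1: L[0] = G
Query 2: L[2] = O
Query 3: U[1] = G
Query 4: R[0] = B
Query 5: R[1] = Y
Query 6: R[2] = G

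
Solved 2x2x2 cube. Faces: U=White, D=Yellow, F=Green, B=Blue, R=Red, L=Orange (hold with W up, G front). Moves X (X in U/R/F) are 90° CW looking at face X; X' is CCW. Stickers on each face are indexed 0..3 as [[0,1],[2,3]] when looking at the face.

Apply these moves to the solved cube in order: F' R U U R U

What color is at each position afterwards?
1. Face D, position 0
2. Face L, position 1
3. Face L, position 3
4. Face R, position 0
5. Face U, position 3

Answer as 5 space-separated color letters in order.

Answer: O B W W B

Derivation:
After move 1 (F'): F=GGGG U=WWRR R=YRYR D=OOYY L=OWOW
After move 2 (R): R=YYRR U=WGRG F=GOGY D=OBYB B=RBWB
After move 3 (U): U=RWGG F=YYGY R=RBRR B=OWWB L=GOOW
After move 4 (U): U=GRGW F=RBGY R=OWRR B=GOWB L=YYOW
After move 5 (R): R=RORW U=GBGY F=RBGB D=OWYG B=WORB
After move 6 (U): U=GGYB F=ROGB R=WORW B=YYRB L=RBOW
Query 1: D[0] = O
Query 2: L[1] = B
Query 3: L[3] = W
Query 4: R[0] = W
Query 5: U[3] = B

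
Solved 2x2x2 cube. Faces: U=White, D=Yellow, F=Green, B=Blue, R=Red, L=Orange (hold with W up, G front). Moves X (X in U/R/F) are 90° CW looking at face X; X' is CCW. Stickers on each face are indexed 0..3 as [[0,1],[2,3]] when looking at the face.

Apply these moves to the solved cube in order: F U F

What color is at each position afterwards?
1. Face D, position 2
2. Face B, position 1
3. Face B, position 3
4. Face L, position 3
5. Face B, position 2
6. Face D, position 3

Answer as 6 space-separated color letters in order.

After move 1 (F): F=GGGG U=WWOO R=WRWR D=RRYY L=OYOY
After move 2 (U): U=OWOW F=WRGG R=BBWR B=OYBB L=GGOY
After move 3 (F): F=GWGR U=OWYG R=OBWR D=WBYY L=GROR
Query 1: D[2] = Y
Query 2: B[1] = Y
Query 3: B[3] = B
Query 4: L[3] = R
Query 5: B[2] = B
Query 6: D[3] = Y

Answer: Y Y B R B Y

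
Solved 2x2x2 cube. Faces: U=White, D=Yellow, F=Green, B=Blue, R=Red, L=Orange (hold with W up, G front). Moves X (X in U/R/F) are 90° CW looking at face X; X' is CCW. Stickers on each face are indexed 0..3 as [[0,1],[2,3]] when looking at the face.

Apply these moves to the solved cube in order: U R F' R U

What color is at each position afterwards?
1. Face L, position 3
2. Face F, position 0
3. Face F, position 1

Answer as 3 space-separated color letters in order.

After move 1 (U): U=WWWW F=RRGG R=BBRR B=OOBB L=GGOO
After move 2 (R): R=RBRB U=WRWG F=RYGY D=YBYO B=WOWB
After move 3 (F'): F=YYRG U=WRRR R=BBYB D=GOYO L=GGOW
After move 4 (R): R=YBBB U=WYRG F=YORO D=GWYW B=RORB
After move 5 (U): U=RWGY F=YBRO R=ROBB B=GGRB L=YOOW
Query 1: L[3] = W
Query 2: F[0] = Y
Query 3: F[1] = B

Answer: W Y B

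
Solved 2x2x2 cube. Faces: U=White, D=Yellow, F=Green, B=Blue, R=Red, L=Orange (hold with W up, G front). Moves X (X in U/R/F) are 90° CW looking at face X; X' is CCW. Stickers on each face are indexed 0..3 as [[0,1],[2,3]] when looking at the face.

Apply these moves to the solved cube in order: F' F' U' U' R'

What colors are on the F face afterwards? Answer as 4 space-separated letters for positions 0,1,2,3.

After move 1 (F'): F=GGGG U=WWRR R=YRYR D=OOYY L=OWOW
After move 2 (F'): F=GGGG U=WWYY R=OROR D=WWYY L=OROR
After move 3 (U'): U=WYWY F=ORGG R=GGOR B=ORBB L=BBOR
After move 4 (U'): U=YYWW F=BBGG R=OROR B=GGBB L=OROR
After move 5 (R'): R=RROO U=YBWG F=BYGW D=WBYG B=YGWB
Query: F face = BYGW

Answer: B Y G W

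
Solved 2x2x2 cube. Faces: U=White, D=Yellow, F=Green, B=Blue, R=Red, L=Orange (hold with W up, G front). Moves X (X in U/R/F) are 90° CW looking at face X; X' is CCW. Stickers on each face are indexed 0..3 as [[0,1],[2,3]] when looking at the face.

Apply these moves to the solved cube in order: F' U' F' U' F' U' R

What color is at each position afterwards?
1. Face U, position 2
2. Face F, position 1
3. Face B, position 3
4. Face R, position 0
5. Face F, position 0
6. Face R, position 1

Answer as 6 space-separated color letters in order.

Answer: R W B B Y R

Derivation:
After move 1 (F'): F=GGGG U=WWRR R=YRYR D=OOYY L=OWOW
After move 2 (U'): U=WRWR F=OWGG R=GGYR B=YRBB L=BBOW
After move 3 (F'): F=WGOG U=WRGY R=OGOR D=BWYY L=BROW
After move 4 (U'): U=RYWG F=BROG R=WGOR B=OGBB L=YROW
After move 5 (F'): F=RGBO U=RYWO R=WGBR D=RWYY L=YGOW
After move 6 (U'): U=YORW F=YGBO R=RGBR B=WGBB L=OGOW
After move 7 (R): R=BRRG U=YGRO F=YWBY D=RBYW B=WGOB
Query 1: U[2] = R
Query 2: F[1] = W
Query 3: B[3] = B
Query 4: R[0] = B
Query 5: F[0] = Y
Query 6: R[1] = R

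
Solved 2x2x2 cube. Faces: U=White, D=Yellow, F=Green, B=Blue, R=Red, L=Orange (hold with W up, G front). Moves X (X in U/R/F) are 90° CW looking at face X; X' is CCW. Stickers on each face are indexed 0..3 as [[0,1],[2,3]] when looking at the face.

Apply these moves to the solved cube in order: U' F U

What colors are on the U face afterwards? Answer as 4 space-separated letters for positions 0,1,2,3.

Answer: O W B W

Derivation:
After move 1 (U'): U=WWWW F=OOGG R=GGRR B=RRBB L=BBOO
After move 2 (F): F=GOGO U=WWOB R=WGWR D=RGYY L=BYOY
After move 3 (U): U=OWBW F=WGGO R=RRWR B=BYBB L=GOOY
Query: U face = OWBW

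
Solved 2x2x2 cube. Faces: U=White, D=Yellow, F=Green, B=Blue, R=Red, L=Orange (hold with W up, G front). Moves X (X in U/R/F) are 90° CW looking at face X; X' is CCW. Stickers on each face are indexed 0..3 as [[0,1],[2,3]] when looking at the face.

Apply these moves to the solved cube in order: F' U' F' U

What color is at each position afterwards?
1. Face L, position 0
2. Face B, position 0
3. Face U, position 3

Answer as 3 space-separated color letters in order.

Answer: W B R

Derivation:
After move 1 (F'): F=GGGG U=WWRR R=YRYR D=OOYY L=OWOW
After move 2 (U'): U=WRWR F=OWGG R=GGYR B=YRBB L=BBOW
After move 3 (F'): F=WGOG U=WRGY R=OGOR D=BWYY L=BROW
After move 4 (U): U=GWYR F=OGOG R=YROR B=BRBB L=WGOW
Query 1: L[0] = W
Query 2: B[0] = B
Query 3: U[3] = R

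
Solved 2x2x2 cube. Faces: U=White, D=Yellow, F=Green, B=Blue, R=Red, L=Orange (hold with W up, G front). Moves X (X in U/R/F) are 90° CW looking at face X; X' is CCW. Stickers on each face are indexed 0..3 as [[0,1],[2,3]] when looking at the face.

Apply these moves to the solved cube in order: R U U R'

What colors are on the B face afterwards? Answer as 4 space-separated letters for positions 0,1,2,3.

Answer: B Y B B

Derivation:
After move 1 (R): R=RRRR U=WGWG F=GYGY D=YBYB B=WBWB
After move 2 (U): U=WWGG F=RRGY R=WBRR B=OOWB L=GYOO
After move 3 (U): U=GWGW F=WBGY R=OORR B=GYWB L=RROO
After move 4 (R'): R=OROR U=GWGG F=WWGW D=YBYY B=BYBB
Query: B face = BYBB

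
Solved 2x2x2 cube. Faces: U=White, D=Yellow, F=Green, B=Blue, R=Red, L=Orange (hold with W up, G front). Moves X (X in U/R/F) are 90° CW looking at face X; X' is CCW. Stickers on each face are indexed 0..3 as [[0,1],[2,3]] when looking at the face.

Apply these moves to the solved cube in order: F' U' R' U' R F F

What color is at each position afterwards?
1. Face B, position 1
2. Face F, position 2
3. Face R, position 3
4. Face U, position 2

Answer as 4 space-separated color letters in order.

Answer: R W R O

Derivation:
After move 1 (F'): F=GGGG U=WWRR R=YRYR D=OOYY L=OWOW
After move 2 (U'): U=WRWR F=OWGG R=GGYR B=YRBB L=BBOW
After move 3 (R'): R=GRGY U=WBWY F=ORGR D=OWYG B=YROB
After move 4 (U'): U=BYWW F=BBGR R=ORGY B=GROB L=YROW
After move 5 (R): R=GOYR U=BBWR F=BWGG D=OOYG B=WRYB
After move 6 (F): F=GBGW U=BBWR R=WORR D=YGYG L=YOOO
After move 7 (F): F=GGWB U=BBOO R=WORR D=RWYG L=YYOG
Query 1: B[1] = R
Query 2: F[2] = W
Query 3: R[3] = R
Query 4: U[2] = O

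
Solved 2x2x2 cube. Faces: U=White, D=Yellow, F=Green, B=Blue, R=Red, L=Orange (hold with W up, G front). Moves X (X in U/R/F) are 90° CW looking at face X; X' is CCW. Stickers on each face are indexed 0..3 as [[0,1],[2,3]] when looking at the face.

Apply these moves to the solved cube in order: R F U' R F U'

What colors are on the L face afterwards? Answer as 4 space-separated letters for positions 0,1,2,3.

After move 1 (R): R=RRRR U=WGWG F=GYGY D=YBYB B=WBWB
After move 2 (F): F=GGYY U=WGOO R=WRGR D=RRYB L=OYOB
After move 3 (U'): U=GOWO F=OYYY R=GGGR B=WRWB L=WBOB
After move 4 (R): R=GGRG U=GYWY F=ORYB D=RWYW B=OROB
After move 5 (F): F=YOBR U=GYBB R=WGYG D=RGYW L=WROW
After move 6 (U'): U=YBGB F=WRBR R=YOYG B=WGOB L=OROW
Query: L face = OROW

Answer: O R O W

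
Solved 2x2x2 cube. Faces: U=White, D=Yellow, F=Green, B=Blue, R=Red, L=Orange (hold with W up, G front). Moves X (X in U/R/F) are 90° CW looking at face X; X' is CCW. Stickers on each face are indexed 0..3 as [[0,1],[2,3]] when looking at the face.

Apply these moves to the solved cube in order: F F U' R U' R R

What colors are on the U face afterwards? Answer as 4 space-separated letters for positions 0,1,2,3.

After move 1 (F): F=GGGG U=WWOO R=WRWR D=RRYY L=OYOY
After move 2 (F): F=GGGG U=WWYY R=OROR D=WWYY L=OROR
After move 3 (U'): U=WYWY F=ORGG R=GGOR B=ORBB L=BBOR
After move 4 (R): R=OGRG U=WRWG F=OWGY D=WBYO B=YRYB
After move 5 (U'): U=RGWW F=BBGY R=OWRG B=OGYB L=YROR
After move 6 (R): R=ROGW U=RBWY F=BBGO D=WYYO B=WGGB
After move 7 (R): R=GRWO U=RBWO F=BYGO D=WGYW B=YGBB
Query: U face = RBWO

Answer: R B W O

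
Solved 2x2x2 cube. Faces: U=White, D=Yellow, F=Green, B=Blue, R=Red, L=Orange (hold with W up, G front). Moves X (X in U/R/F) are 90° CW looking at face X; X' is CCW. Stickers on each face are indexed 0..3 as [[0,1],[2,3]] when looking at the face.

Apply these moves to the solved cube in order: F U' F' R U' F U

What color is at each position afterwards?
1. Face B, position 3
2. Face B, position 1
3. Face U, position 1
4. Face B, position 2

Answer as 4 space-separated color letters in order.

After move 1 (F): F=GGGG U=WWOO R=WRWR D=RRYY L=OYOY
After move 2 (U'): U=WOWO F=OYGG R=GGWR B=WRBB L=BBOY
After move 3 (F'): F=YGOG U=WOGW R=RGRR D=BYYY L=BOOW
After move 4 (R): R=RRRG U=WGGG F=YYOY D=BBYW B=WROB
After move 5 (U'): U=GGWG F=BOOY R=YYRG B=RROB L=WROW
After move 6 (F): F=OBYO U=GGWR R=WYGG D=RYYW L=WBOB
After move 7 (U): U=WGRG F=WYYO R=RRGG B=WBOB L=OBOB
Query 1: B[3] = B
Query 2: B[1] = B
Query 3: U[1] = G
Query 4: B[2] = O

Answer: B B G O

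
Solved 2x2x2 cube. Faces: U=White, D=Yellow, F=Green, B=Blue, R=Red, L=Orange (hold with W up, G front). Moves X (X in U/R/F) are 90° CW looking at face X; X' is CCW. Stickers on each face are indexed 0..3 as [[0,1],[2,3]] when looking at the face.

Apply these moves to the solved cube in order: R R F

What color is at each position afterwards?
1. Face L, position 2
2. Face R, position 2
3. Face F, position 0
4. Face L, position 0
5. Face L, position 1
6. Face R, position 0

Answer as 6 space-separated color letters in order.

Answer: O Y G O Y W

Derivation:
After move 1 (R): R=RRRR U=WGWG F=GYGY D=YBYB B=WBWB
After move 2 (R): R=RRRR U=WYWY F=GBGB D=YWYW B=GBGB
After move 3 (F): F=GGBB U=WYOO R=WRYR D=RRYW L=OYOW
Query 1: L[2] = O
Query 2: R[2] = Y
Query 3: F[0] = G
Query 4: L[0] = O
Query 5: L[1] = Y
Query 6: R[0] = W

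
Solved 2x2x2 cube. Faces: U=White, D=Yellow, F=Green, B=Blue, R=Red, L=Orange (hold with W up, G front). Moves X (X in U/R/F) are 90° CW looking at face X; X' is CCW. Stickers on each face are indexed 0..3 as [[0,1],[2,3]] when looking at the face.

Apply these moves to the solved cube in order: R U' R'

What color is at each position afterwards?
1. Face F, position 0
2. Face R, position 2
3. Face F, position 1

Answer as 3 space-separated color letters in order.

Answer: O G G

Derivation:
After move 1 (R): R=RRRR U=WGWG F=GYGY D=YBYB B=WBWB
After move 2 (U'): U=GGWW F=OOGY R=GYRR B=RRWB L=WBOO
After move 3 (R'): R=YRGR U=GWWR F=OGGW D=YOYY B=BRBB
Query 1: F[0] = O
Query 2: R[2] = G
Query 3: F[1] = G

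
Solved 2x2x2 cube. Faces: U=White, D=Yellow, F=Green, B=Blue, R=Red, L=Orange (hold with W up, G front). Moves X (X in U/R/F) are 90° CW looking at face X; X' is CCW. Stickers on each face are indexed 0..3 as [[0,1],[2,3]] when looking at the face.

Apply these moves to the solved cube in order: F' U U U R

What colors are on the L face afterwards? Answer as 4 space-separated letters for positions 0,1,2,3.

After move 1 (F'): F=GGGG U=WWRR R=YRYR D=OOYY L=OWOW
After move 2 (U): U=RWRW F=YRGG R=BBYR B=OWBB L=GGOW
After move 3 (U): U=RRWW F=BBGG R=OWYR B=GGBB L=YROW
After move 4 (U): U=WRWR F=OWGG R=GGYR B=YRBB L=BBOW
After move 5 (R): R=YGRG U=WWWG F=OOGY D=OBYY B=RRRB
Query: L face = BBOW

Answer: B B O W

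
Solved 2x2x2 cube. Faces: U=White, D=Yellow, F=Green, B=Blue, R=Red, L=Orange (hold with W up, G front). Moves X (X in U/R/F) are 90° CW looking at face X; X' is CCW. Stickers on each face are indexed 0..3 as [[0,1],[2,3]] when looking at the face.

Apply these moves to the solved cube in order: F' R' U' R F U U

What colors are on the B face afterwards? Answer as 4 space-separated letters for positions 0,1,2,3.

After move 1 (F'): F=GGGG U=WWRR R=YRYR D=OOYY L=OWOW
After move 2 (R'): R=RRYY U=WBRB F=GWGR D=OGYG B=YBOB
After move 3 (U'): U=BBWR F=OWGR R=GWYY B=RROB L=YBOW
After move 4 (R): R=YGYW U=BWWR F=OGGG D=OOYR B=RRBB
After move 5 (F): F=GOGG U=BWWB R=WGRW D=YYYR L=YOOO
After move 6 (U): U=WBBW F=WGGG R=RRRW B=YOBB L=GOOO
After move 7 (U): U=BWWB F=RRGG R=YORW B=GOBB L=WGOO
Query: B face = GOBB

Answer: G O B B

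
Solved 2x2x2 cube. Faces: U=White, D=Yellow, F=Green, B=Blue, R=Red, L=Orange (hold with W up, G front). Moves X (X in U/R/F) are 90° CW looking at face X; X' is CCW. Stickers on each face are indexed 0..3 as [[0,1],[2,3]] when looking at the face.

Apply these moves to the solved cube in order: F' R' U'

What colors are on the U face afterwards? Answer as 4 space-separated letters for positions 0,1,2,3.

Answer: B B W R

Derivation:
After move 1 (F'): F=GGGG U=WWRR R=YRYR D=OOYY L=OWOW
After move 2 (R'): R=RRYY U=WBRB F=GWGR D=OGYG B=YBOB
After move 3 (U'): U=BBWR F=OWGR R=GWYY B=RROB L=YBOW
Query: U face = BBWR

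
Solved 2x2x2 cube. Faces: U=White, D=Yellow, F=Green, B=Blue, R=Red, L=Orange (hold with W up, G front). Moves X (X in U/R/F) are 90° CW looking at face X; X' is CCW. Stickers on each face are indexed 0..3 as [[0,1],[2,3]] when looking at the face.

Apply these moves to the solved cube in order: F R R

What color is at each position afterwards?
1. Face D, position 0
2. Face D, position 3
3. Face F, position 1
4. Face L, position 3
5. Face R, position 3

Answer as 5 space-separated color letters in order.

After move 1 (F): F=GGGG U=WWOO R=WRWR D=RRYY L=OYOY
After move 2 (R): R=WWRR U=WGOG F=GRGY D=RBYB B=OBWB
After move 3 (R): R=RWRW U=WROY F=GBGB D=RWYO B=GBGB
Query 1: D[0] = R
Query 2: D[3] = O
Query 3: F[1] = B
Query 4: L[3] = Y
Query 5: R[3] = W

Answer: R O B Y W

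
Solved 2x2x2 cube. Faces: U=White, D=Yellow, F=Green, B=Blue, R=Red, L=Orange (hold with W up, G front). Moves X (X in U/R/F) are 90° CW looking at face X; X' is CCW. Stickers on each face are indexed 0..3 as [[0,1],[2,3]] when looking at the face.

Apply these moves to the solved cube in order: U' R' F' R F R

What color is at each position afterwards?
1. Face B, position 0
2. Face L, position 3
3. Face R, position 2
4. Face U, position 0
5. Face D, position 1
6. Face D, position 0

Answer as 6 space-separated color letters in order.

After move 1 (U'): U=WWWW F=OOGG R=GGRR B=RRBB L=BBOO
After move 2 (R'): R=GRGR U=WBWR F=OWGW D=YOYG B=YRYB
After move 3 (F'): F=WWOG U=WBGG R=ORYR D=BOYG L=BROW
After move 4 (R): R=YORR U=WWGG F=WOOG D=BYYY B=GRBB
After move 5 (F): F=OWGO U=WWWR R=GOGR D=RYYY L=BBOY
After move 6 (R): R=GGRO U=WWWO F=OYGY D=RBYG B=RRWB
Query 1: B[0] = R
Query 2: L[3] = Y
Query 3: R[2] = R
Query 4: U[0] = W
Query 5: D[1] = B
Query 6: D[0] = R

Answer: R Y R W B R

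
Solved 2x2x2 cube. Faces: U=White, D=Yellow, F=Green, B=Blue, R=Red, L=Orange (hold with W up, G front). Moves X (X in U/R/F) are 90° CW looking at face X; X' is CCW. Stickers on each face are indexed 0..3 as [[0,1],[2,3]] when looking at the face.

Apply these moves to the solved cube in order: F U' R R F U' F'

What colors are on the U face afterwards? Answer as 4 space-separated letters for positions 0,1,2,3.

Answer: R B G Y

Derivation:
After move 1 (F): F=GGGG U=WWOO R=WRWR D=RRYY L=OYOY
After move 2 (U'): U=WOWO F=OYGG R=GGWR B=WRBB L=BBOY
After move 3 (R): R=WGRG U=WYWG F=ORGY D=RBYW B=OROB
After move 4 (R): R=RWGG U=WRWY F=OBGW D=ROYO B=GRYB
After move 5 (F): F=GOWB U=WRYB R=WWYG D=GRYO L=BROO
After move 6 (U'): U=RBWY F=BRWB R=GOYG B=WWYB L=GROO
After move 7 (F'): F=RBBW U=RBGY R=ROGG D=ROYO L=GYOW
Query: U face = RBGY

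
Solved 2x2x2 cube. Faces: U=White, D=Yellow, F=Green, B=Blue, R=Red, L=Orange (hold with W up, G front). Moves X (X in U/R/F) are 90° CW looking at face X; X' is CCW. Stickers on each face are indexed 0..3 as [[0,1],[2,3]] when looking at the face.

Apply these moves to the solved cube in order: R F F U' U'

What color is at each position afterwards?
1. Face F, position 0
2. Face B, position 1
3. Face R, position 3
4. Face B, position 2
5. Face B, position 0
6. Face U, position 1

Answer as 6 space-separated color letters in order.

After move 1 (R): R=RRRR U=WGWG F=GYGY D=YBYB B=WBWB
After move 2 (F): F=GGYY U=WGOO R=WRGR D=RRYB L=OYOB
After move 3 (F): F=YGYG U=WGBY R=OROR D=GWYB L=OROR
After move 4 (U'): U=GYWB F=ORYG R=YGOR B=ORWB L=WBOR
After move 5 (U'): U=YBGW F=WBYG R=OROR B=YGWB L=OROR
Query 1: F[0] = W
Query 2: B[1] = G
Query 3: R[3] = R
Query 4: B[2] = W
Query 5: B[0] = Y
Query 6: U[1] = B

Answer: W G R W Y B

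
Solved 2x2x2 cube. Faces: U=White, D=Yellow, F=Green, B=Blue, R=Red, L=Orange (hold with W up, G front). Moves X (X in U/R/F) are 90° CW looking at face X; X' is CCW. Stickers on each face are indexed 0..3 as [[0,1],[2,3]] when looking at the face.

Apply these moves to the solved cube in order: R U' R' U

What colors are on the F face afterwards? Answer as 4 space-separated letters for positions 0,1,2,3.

Answer: Y R G W

Derivation:
After move 1 (R): R=RRRR U=WGWG F=GYGY D=YBYB B=WBWB
After move 2 (U'): U=GGWW F=OOGY R=GYRR B=RRWB L=WBOO
After move 3 (R'): R=YRGR U=GWWR F=OGGW D=YOYY B=BRBB
After move 4 (U): U=WGRW F=YRGW R=BRGR B=WBBB L=OGOO
Query: F face = YRGW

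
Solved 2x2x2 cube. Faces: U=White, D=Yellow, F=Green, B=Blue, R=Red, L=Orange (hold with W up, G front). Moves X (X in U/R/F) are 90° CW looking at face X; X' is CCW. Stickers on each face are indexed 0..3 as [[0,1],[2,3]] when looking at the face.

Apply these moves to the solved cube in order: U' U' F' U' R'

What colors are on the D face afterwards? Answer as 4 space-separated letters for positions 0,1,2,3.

Answer: R W Y G

Derivation:
After move 1 (U'): U=WWWW F=OOGG R=GGRR B=RRBB L=BBOO
After move 2 (U'): U=WWWW F=BBGG R=OORR B=GGBB L=RROO
After move 3 (F'): F=BGBG U=WWOR R=YOYR D=ROYY L=RWOW
After move 4 (U'): U=WRWO F=RWBG R=BGYR B=YOBB L=GGOW
After move 5 (R'): R=GRBY U=WBWY F=RRBO D=RWYG B=YOOB
Query: D face = RWYG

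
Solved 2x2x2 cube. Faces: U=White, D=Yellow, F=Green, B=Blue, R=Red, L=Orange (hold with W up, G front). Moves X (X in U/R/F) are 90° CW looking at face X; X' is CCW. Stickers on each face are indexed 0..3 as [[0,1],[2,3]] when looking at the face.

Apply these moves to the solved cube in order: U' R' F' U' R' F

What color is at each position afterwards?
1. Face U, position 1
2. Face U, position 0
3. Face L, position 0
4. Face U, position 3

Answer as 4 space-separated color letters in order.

After move 1 (U'): U=WWWW F=OOGG R=GGRR B=RRBB L=BBOO
After move 2 (R'): R=GRGR U=WBWR F=OWGW D=YOYG B=YRYB
After move 3 (F'): F=WWOG U=WBGG R=ORYR D=BOYG L=BROW
After move 4 (U'): U=BGWG F=BROG R=WWYR B=ORYB L=YROW
After move 5 (R'): R=WRWY U=BYWO F=BGOG D=BRYG B=GROB
After move 6 (F): F=OBGG U=BYWR R=WROY D=WWYG L=YBOR
Query 1: U[1] = Y
Query 2: U[0] = B
Query 3: L[0] = Y
Query 4: U[3] = R

Answer: Y B Y R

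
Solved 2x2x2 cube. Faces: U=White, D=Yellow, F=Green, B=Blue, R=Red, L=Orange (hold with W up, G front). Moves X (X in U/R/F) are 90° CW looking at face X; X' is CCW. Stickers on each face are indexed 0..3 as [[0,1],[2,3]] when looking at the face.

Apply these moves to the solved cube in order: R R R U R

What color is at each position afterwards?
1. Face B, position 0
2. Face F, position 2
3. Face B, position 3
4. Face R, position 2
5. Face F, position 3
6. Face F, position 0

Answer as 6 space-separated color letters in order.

Answer: B G B R G R

Derivation:
After move 1 (R): R=RRRR U=WGWG F=GYGY D=YBYB B=WBWB
After move 2 (R): R=RRRR U=WYWY F=GBGB D=YWYW B=GBGB
After move 3 (R): R=RRRR U=WBWB F=GWGW D=YGYG B=YBYB
After move 4 (U): U=WWBB F=RRGW R=YBRR B=OOYB L=GWOO
After move 5 (R): R=RYRB U=WRBW F=RGGG D=YYYO B=BOWB
Query 1: B[0] = B
Query 2: F[2] = G
Query 3: B[3] = B
Query 4: R[2] = R
Query 5: F[3] = G
Query 6: F[0] = R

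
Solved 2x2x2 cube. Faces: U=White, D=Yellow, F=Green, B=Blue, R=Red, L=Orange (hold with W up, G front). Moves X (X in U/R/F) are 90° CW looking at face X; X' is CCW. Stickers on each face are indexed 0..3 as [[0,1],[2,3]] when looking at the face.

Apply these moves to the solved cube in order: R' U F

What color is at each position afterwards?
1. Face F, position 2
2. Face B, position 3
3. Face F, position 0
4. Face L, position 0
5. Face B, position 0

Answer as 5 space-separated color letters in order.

After move 1 (R'): R=RRRR U=WBWB F=GWGW D=YGYG B=YBYB
After move 2 (U): U=WWBB F=RRGW R=YBRR B=OOYB L=GWOO
After move 3 (F): F=GRWR U=WWOW R=BBBR D=RYYG L=GYOG
Query 1: F[2] = W
Query 2: B[3] = B
Query 3: F[0] = G
Query 4: L[0] = G
Query 5: B[0] = O

Answer: W B G G O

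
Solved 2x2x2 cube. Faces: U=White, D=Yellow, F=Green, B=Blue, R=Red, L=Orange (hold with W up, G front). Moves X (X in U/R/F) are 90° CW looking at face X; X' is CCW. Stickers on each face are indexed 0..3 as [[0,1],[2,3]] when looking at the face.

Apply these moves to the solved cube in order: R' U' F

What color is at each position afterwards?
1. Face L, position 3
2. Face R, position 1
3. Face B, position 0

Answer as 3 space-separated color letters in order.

Answer: G W R

Derivation:
After move 1 (R'): R=RRRR U=WBWB F=GWGW D=YGYG B=YBYB
After move 2 (U'): U=BBWW F=OOGW R=GWRR B=RRYB L=YBOO
After move 3 (F): F=GOWO U=BBOB R=WWWR D=RGYG L=YYOG
Query 1: L[3] = G
Query 2: R[1] = W
Query 3: B[0] = R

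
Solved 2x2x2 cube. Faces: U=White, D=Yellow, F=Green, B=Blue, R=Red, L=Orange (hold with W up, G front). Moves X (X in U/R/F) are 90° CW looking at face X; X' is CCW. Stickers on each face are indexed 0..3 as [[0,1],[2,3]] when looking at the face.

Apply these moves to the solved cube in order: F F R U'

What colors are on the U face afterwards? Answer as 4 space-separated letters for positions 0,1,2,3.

After move 1 (F): F=GGGG U=WWOO R=WRWR D=RRYY L=OYOY
After move 2 (F): F=GGGG U=WWYY R=OROR D=WWYY L=OROR
After move 3 (R): R=OORR U=WGYG F=GWGY D=WBYB B=YBWB
After move 4 (U'): U=GGWY F=ORGY R=GWRR B=OOWB L=YBOR
Query: U face = GGWY

Answer: G G W Y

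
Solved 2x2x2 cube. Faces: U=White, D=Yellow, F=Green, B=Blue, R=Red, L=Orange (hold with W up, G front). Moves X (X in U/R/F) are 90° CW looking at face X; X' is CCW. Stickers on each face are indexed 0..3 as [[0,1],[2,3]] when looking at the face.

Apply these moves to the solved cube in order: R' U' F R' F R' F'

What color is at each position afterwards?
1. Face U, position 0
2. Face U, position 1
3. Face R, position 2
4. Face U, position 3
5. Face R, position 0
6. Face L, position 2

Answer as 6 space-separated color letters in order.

Answer: B G W O G O

Derivation:
After move 1 (R'): R=RRRR U=WBWB F=GWGW D=YGYG B=YBYB
After move 2 (U'): U=BBWW F=OOGW R=GWRR B=RRYB L=YBOO
After move 3 (F): F=GOWO U=BBOB R=WWWR D=RGYG L=YYOG
After move 4 (R'): R=WRWW U=BYOR F=GBWB D=ROYO B=GRGB
After move 5 (F): F=WGBB U=BYGY R=ORRW D=WWYO L=YROO
After move 6 (R'): R=RWOR U=BGGG F=WYBY D=WGYB B=ORWB
After move 7 (F'): F=YYWB U=BGRO R=GWWR D=ROYB L=YGOG
Query 1: U[0] = B
Query 2: U[1] = G
Query 3: R[2] = W
Query 4: U[3] = O
Query 5: R[0] = G
Query 6: L[2] = O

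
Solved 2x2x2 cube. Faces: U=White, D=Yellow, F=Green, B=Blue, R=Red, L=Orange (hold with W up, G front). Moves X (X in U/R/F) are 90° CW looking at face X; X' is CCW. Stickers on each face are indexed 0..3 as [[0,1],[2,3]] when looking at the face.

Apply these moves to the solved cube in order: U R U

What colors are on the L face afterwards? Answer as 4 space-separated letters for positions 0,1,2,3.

After move 1 (U): U=WWWW F=RRGG R=BBRR B=OOBB L=GGOO
After move 2 (R): R=RBRB U=WRWG F=RYGY D=YBYO B=WOWB
After move 3 (U): U=WWGR F=RBGY R=WORB B=GGWB L=RYOO
Query: L face = RYOO

Answer: R Y O O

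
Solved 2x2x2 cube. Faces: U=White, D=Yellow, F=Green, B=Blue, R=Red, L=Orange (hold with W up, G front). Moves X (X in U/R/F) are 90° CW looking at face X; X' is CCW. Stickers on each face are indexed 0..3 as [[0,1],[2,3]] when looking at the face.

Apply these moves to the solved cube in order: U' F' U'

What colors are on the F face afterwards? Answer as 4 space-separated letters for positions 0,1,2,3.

Answer: B W O G

Derivation:
After move 1 (U'): U=WWWW F=OOGG R=GGRR B=RRBB L=BBOO
After move 2 (F'): F=OGOG U=WWGR R=YGYR D=BOYY L=BWOW
After move 3 (U'): U=WRWG F=BWOG R=OGYR B=YGBB L=RROW
Query: F face = BWOG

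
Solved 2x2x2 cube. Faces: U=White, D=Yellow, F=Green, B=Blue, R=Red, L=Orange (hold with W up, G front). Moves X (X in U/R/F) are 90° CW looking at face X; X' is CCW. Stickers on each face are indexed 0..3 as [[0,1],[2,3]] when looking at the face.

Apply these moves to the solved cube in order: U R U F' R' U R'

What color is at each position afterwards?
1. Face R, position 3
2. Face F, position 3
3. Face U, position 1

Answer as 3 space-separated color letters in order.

Answer: B W O

Derivation:
After move 1 (U): U=WWWW F=RRGG R=BBRR B=OOBB L=GGOO
After move 2 (R): R=RBRB U=WRWG F=RYGY D=YBYO B=WOWB
After move 3 (U): U=WWGR F=RBGY R=WORB B=GGWB L=RYOO
After move 4 (F'): F=BYRG U=WWWR R=BOYB D=YOYO L=RROG
After move 5 (R'): R=OBBY U=WWWG F=BWRR D=YYYG B=OGOB
After move 6 (U): U=WWGW F=OBRR R=OGBY B=RROB L=BWOG
After move 7 (R'): R=GYOB U=WOGR F=OWRW D=YBYR B=GRYB
Query 1: R[3] = B
Query 2: F[3] = W
Query 3: U[1] = O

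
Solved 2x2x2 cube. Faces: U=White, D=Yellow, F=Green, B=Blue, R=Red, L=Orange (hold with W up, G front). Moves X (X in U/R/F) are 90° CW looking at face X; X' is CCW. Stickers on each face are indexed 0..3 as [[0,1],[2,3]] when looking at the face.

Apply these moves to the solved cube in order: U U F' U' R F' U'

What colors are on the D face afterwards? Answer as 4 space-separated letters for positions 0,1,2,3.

Answer: G W Y Y

Derivation:
After move 1 (U): U=WWWW F=RRGG R=BBRR B=OOBB L=GGOO
After move 2 (U): U=WWWW F=BBGG R=OORR B=GGBB L=RROO
After move 3 (F'): F=BGBG U=WWOR R=YOYR D=ROYY L=RWOW
After move 4 (U'): U=WRWO F=RWBG R=BGYR B=YOBB L=GGOW
After move 5 (R): R=YBRG U=WWWG F=ROBY D=RBYY B=OORB
After move 6 (F'): F=OYRB U=WWYR R=BBRG D=GWYY L=GGOW
After move 7 (U'): U=WRWY F=GGRB R=OYRG B=BBRB L=OOOW
Query: D face = GWYY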